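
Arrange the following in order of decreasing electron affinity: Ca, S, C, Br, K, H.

Br > S > C > H > K > Ca

H is in period 1, group 1; C is in period 2, group 14; S is in period 3, group 16; K is in period 4, group 1; Ca is in period 4, group 2; Br is in period 4, group 17.
EA tends to increase across a period and decrease down a group, though the pattern is less regular than for IE or radius.
Here both period and group differ, so the two effects have to be weighed against each other.
K > Ca: this pair runs against the simple trend — see the exception note.
H > K: they share group 1; the group trend gives H the larger value.
C > H: period and group pull opposite ways; the across-period shift dominates (122 vs 73 kJ/mol).
S > C: the two effects oppose for this pair; the across-period effect wins (200 vs 122 kJ/mol).
Br > S: period and group pull opposite ways; the across-period shift dominates (325 vs 200 kJ/mol).
Note the exception: K has a higher electron affinity than Ca, contrary to the simple trend — adding an electron to Ca (ns²) has to open a new, higher-energy np subshell, which is unfavourable.
For reference (kJ/mol): H 73, C 122, S 200, K 48, Ca 2, Br 325.
So from highest to lowest: Br > S > C > H > K > Ca.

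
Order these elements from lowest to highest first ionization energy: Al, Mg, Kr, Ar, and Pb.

Mg is in period 3, group 2; Al is in period 3, group 13; Ar is in period 3, group 18; Kr is in period 4, group 18; Pb is in period 6, group 14.
First ionization energy rises across a period (greater Z_eff holds electrons more tightly) and falls down a group (valence electrons are farther from the nucleus).
Neither a single period nor a single group — weigh both effects.
Pb > Al: the two effects oppose for this pair; the across-period effect wins (716 vs 578 kJ/mol).
Mg > Pb: the two effects oppose for this pair; the down-group effect wins (738 vs 716 kJ/mol).
Kr > Mg: the two effects oppose for this pair; the across-period effect wins (1351 vs 738 kJ/mol).
Ar > Kr: Ar sits above Kr in group 18, so the down-group effect alone puts Ar higher.
Note the exception: Mg has a higher first ionization energy than Al, contrary to the simple trend — Al's single 3p electron is easier to remove than one from Mg's filled 3s².
For reference (kJ/mol): Mg 738, Al 578, Ar 1521, Kr 1351, Pb 716.
So from lowest to highest: Al < Pb < Mg < Kr < Ar.

Al < Pb < Mg < Kr < Ar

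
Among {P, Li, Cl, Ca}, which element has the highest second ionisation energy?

IE_2 is the cost of taking one more electron from the +1 cation: P⁺ still has 4 valence electrons; Li⁺ is the bare [He] core; Cl⁺ still has 6 valence electrons; Ca⁺ still has 1 valence electron.
Breaking into a closed-shell core is much more expensive than removing a leftover valence electron — Li has the largest IE_2 here.
Valence configurations: P⁺ [Ne]3s²3p², Cl⁺ [Ne]3s²3p⁴, Ca⁺ [Ar]4s¹.
Tabulated IE_2 (kJ/mol): P 1907, Li 7298, Cl 2298, Ca 1145.
Overall IE_2 order: Ca < P < Cl < Li.

Li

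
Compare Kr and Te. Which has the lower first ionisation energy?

Kr is in period 4, group 18; Te is in period 5, group 16.
Removing the outermost electron gets harder across a period and easier down a group.
These span different periods and groups, so the two trends combine.
Kr > Te: both effects reinforce here, so Kr is clearly the higher of the two.
Approximate values (kJ/mol): Kr 1351, Te 869.
So Te has the lower first ionisation energy (Te < Kr).

Te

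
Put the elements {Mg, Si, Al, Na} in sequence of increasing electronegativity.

Na is in period 3, group 1; Mg is in period 3, group 2; Al is in period 3, group 13; Si is in period 3, group 14.
Smaller atoms with higher effective nuclear charge are more electronegative.
All lie in period 3, so electronegativity increases left to right.
So from lowest to highest: Na < Mg < Al < Si.

Na, Mg, Al, Si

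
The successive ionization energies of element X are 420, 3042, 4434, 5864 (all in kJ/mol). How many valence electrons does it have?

Look for the largest jump between consecutive ionization energies: IE2/IE1 ≈ 7.2, far larger than any earlier ratio.
That jump marks the point where a core electron is being removed. So the atom has 1 valence electron.

1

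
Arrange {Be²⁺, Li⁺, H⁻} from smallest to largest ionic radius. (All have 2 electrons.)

All of these have 2 electrons, so size is governed by nuclear charge alone: the more protons, the stronger the pull on the same electron cloud, and the smaller the ion.
Nuclear charges: Be²⁺ (Z=4), Li⁺ (Z=3), H⁻ (Z=1).
Smallest to largest: Be²⁺ < Li⁺ < H⁻.

Be²⁺, Li⁺, H⁻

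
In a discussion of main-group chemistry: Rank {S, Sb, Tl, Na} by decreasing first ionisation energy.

S, Sb, Tl, Na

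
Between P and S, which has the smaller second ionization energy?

P

IE_2 is the cost of taking one more electron from the +1 cation: P⁺ still has 4 valence electrons; S⁺ still has 5 valence electrons.
All are still removing valence electrons, so compare the +1 ions as you would atoms: IE_2 generally rises across a period (higher Z_eff) and falls down a group (larger shell), subject to the usual subshell exceptions.
Valence configurations: P⁺ [Ne]3s²3p², S⁺ [Ne]3s²3p³.
Approximate IE_2 values (kJ/mol): P 1907, S 2252.
Putting it together, IE_2: P < S.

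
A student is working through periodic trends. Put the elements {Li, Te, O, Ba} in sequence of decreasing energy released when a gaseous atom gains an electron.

Li is in period 2, group 1; O is in period 2, group 16; Te is in period 5, group 16; Ba is in period 6, group 2.
Adding an electron releases more energy for atoms nearer the top right (short of the noble gases).
These span different periods and groups, so the two trends combine.
Li > Ba: period and group pull opposite ways; the down-group shift dominates (60 vs 14 kJ/mol).
O > Li: both are in period 2; the period trend gives O the larger value.
Te > O: this pair runs against the simple trend — see the exception note.
Note the exception: Te has a higher electron affinity than O, contrary to the simple trend — O's compact 2p subshell gives strong electron–electron repulsion on the added electron.
Tabulated electron affinity (kJ/mol): Li 60, O 141, Te 190, Ba 14.
So from highest to lowest: Te > O > Li > Ba.

Te > O > Li > Ba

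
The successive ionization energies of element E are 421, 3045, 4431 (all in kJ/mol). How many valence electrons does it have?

1

Look for the largest jump between consecutive ionization energies: IE2/IE1 ≈ 7.2, far larger than any earlier ratio.
That jump marks the point where a core electron is being removed. So the atom has 1 valence electron.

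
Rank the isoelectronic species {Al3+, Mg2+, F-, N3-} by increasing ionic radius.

All of these have 10 electrons, so size is governed by nuclear charge alone: the more protons, the stronger the pull on the same electron cloud, and the smaller the ion.
Nuclear charges: Al3+ (Z=13), Mg2+ (Z=12), F- (Z=9), N3- (Z=7).
Smallest to largest: Al3+ < Mg2+ < F- < N3-.

Al3+, Mg2+, F-, N3-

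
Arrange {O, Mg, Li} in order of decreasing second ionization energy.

Li, O, Mg

Consider each +1 ion: O⁺ still has 5 valence electrons; Mg⁺ still has 1 valence electron; Li⁺ is the bare [He] core.
Breaking into a closed-shell core is much more expensive than removing a leftover valence electron — Li has the largest IE_2 here.
Valence configurations: O⁺ [He]2s²2p³, Mg⁺ [Ne]3s¹.
The numbers (kJ/mol): O 3388, Mg 1451, Li 7298.
So the second ionization energies run Mg < O < Li.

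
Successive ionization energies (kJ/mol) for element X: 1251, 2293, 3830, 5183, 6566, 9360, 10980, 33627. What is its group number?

Look for the largest jump between consecutive ionization energies: IE8/IE7 ≈ 3.1, far larger than any earlier ratio.
That jump marks the point where a core electron is being removed. So the atom has 7 valence electrons.
A main-group element with 7 valence electrons is in group 17.

Group 17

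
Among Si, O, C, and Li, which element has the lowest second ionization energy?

Si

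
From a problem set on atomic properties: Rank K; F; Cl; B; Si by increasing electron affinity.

B is in period 2, group 13; F is in period 2, group 17; Si is in period 3, group 14; Cl is in period 3, group 17; K is in period 4, group 1.
Atoms with high Z_eff and room in the valence shell (especially the halogens) have the most exothermic electron affinities.
These span different periods and groups, so the two trends combine.
K > B: this pair runs against the simple trend — see the exception note.
Si > K: relative to K, both the across-period and down-group shifts push Si's electron affinity up.
F > Si: relative to Si, both the across-period and down-group shifts push F's electron affinity up.
Cl > F: this pair runs against the simple trend — see the exception note.
Note the exception: K has a higher electron affinity than B, contrary to the simple trend — B's ns²np¹ configuration gives only a small electron affinity — the sparsely filled np subshell binds an added electron weakly.
Note the exception: Cl has a higher electron affinity than F, contrary to the simple trend — F's small 2p subshell makes the incoming electron feel strong e⁻–e⁻ repulsion, so Cl actually releases more energy on gaining an electron.
Approximate values (kJ/mol): B 27, F 328, Si 134, Cl 349, K 48.
So from lowest to highest: B < K < Si < F < Cl.

B, K, Si, F, Cl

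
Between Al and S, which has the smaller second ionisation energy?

Al

After 1 electron has been removed, what remains? Al⁺ still has 2 valence electrons; S⁺ still has 5 valence electrons.
All are still removing valence electrons, so compare the +1 ions as you would atoms: IE_2 generally rises across a period (higher Z_eff) and falls down a group (larger shell), subject to the usual subshell exceptions.
Valence configurations: Al⁺ [Ne]3s², S⁺ [Ne]3s²3p³.
Approximate IE_2 values (kJ/mol): Al 1817, S 2252.
So the second ionization energies run Al < S.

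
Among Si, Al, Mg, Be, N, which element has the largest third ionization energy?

Be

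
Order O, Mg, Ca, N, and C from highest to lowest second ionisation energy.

O > N > C > Mg > Ca

The second ionization energy removes an electron from the +1 ion. For each element: O⁺ still has 5 valence electrons; Mg⁺ still has 1 valence electron; Ca⁺ still has 1 valence electron; N⁺ still has 4 valence electrons; C⁺ still has 3 valence electrons.
All are still removing valence electrons, so compare the +1 ions as you would atoms: IE_2 generally rises across a period (higher Z_eff) and falls down a group (larger shell), subject to the usual subshell exceptions.
Valence configurations: O⁺ [He]2s²2p³, Mg⁺ [Ne]3s¹, Ca⁺ [Ar]4s¹, N⁺ [He]2s²2p², C⁺ [He]2s²2p¹.
The numbers (kJ/mol): O 3388, Mg 1451, Ca 1145, N 2856, C 2353.
Putting it together, IE_2: Ca < Mg < C < N < O.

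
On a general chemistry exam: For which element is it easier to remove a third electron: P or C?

After 2 electrons have been removed, what remains? P²⁺ still has 3 valence electrons; C²⁺ still has 2 valence electrons.
All are still removing valence electrons, so compare the +2 ions as you would atoms: IE_3 generally rises across a period (higher Z_eff) and falls down a group (larger shell), subject to the usual subshell exceptions.
Valence configurations: P²⁺ [Ne]3s²3p¹, C²⁺ [He]2s².
Approximate IE_3 values (kJ/mol): P 2914, C 4620.
Hence IE_3: P < C.

P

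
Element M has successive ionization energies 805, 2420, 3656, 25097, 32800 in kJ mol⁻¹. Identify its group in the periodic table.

Look for the largest jump between consecutive ionization energies: IE4/IE3 ≈ 6.9, far larger than any earlier ratio.
That jump marks the point where a core electron is being removed. So the atom has 3 valence electrons.
A main-group element with 3 valence electrons is in group 13.

Group 13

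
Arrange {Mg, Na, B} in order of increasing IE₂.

The second ionization energy removes an electron from the +1 ion. For each element: Mg⁺ still has 1 valence electron; Na⁺ is the bare [Ne] core; B⁺ still has 2 valence electrons.
Core electrons are held far more tightly than valence electrons, so Na tops the IE_2 order.
Valence configurations: Mg⁺ [Ne]3s¹, B⁺ [He]2s².
Approximate IE_2 values (kJ/mol): Mg 1451, Na 4562, B 2427.
Overall IE_2 order: Mg < B < Na.

Mg < B < Na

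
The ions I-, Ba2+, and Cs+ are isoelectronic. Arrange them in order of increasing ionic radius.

Ba2+, Cs+, I-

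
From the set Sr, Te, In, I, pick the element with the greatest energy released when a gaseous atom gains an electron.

I

Sr is in period 5, group 2; In is in period 5, group 13; Te is in period 5, group 16; I is in period 5, group 17.
Atoms with high Z_eff and room in the valence shell (especially the halogens) have the most exothermic electron affinities.
All lie in period 5, so electron affinity increases left to right.
The greatest energy released when a gaseous atom gains an electron among these belongs to I.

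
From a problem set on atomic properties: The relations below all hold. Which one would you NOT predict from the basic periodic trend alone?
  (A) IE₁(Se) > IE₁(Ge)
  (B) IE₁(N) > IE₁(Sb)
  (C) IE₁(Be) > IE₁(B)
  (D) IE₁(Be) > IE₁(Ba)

(C)

The general trend: first ionization energy increases across a period and decreases down a group.
(A) Se (period 4, group 16) vs Ge (period 4, group 14): the stated order agrees with the simple trend.
(B) N (period 2, group 15) vs Sb (period 5, group 15): the stated order agrees with the simple trend.
(C) Be (period 2, group 2) vs B (period 2, group 13): the stated order contradicts the simple trend.
(D) Be (period 2, group 2) vs Ba (period 6, group 2): the stated order agrees with the simple trend.
The exception is (C): removing B's lone 2p electron is easier than breaking Be's filled 2s².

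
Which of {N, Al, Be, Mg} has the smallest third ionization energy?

Al

After 2 electrons have been removed, what remains? N²⁺ still has 3 valence electrons; Al²⁺ still has 1 valence electron; Be²⁺ is the bare [He] core; Mg²⁺ is the bare [Ne] core.
Breaking into a closed-shell core is much more expensive than removing a leftover valence electron — Mg and Be have the largest IE_3 here.
Valence configurations: N²⁺ [He]2s²2p¹, Al²⁺ [Ne]3s¹.
The numbers (kJ/mol): N 4578, Al 2745, Be 14849, Mg 7733.
Putting it together, IE_3: Al < N < Mg < Be.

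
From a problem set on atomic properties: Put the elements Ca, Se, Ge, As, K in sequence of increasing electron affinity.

Ca < K < As < Ge < Se

K is in period 4, group 1; Ca is in period 4, group 2; Ge is in period 4, group 14; As is in period 4, group 15; Se is in period 4, group 16.
Adding an electron releases more energy for atoms nearer the top right (short of the noble gases).
All lie in period 4; the across-period trend (electron affinity increases left to right) applies, with the exception below.
Note the exception: K has a higher electron affinity than Ca, contrary to the simple trend — adding an electron to Ca (ns²) has to open a new, higher-energy np subshell, which is unfavourable.
Note the exception: Ge has a higher electron affinity than As, contrary to the simple trend — adding an electron to As's half-filled 4p³ is unfavourable, so Ge (4p²) has the more exothermic EA.
Tabulated electron affinity (kJ/mol): K 48, Ca 2, Ge 119, As 78, Se 195.
So from lowest to highest: Ca < K < As < Ge < Se.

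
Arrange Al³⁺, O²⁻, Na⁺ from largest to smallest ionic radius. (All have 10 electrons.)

All of these have 10 electrons, so size is governed by nuclear charge alone: the more protons, the stronger the pull on the same electron cloud, and the smaller the ion.
Nuclear charges: Al³⁺ (Z=13), Na⁺ (Z=11), O²⁻ (Z=8).
Largest to smallest: O²⁻ > Na⁺ > Al³⁺.

O²⁻ > Na⁺ > Al³⁺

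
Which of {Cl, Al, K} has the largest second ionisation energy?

K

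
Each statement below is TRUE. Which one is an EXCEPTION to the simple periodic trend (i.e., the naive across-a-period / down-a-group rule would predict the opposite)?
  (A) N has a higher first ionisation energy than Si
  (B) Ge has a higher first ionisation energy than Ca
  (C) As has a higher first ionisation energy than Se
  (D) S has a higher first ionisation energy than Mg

(C)

The general trend: first ionisation energy increases across a period and decreases down a group.
(A) N (period 2, group 15) vs Si (period 3, group 14): the stated order agrees with the simple trend.
(B) Ge (period 4, group 14) vs Ca (period 4, group 2): the stated order agrees with the simple trend.
(C) As (period 4, group 15) vs Se (period 4, group 16): the stated order contradicts the simple trend.
(D) S (period 3, group 16) vs Mg (period 3, group 2): the stated order agrees with the simple trend.
The exception is (C): Se (4p⁴) ionizes more easily than half-filled As (4p³).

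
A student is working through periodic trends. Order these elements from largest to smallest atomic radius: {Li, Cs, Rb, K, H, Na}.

Cs > Rb > K > Na > Li > H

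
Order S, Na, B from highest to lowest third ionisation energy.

Na > B > S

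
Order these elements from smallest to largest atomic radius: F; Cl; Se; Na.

F is in period 2, group 17; Na is in period 3, group 1; Cl is in period 3, group 17; Se is in period 4, group 16.
Atomic radius shrinks across a period as nuclear charge pulls the same shell inward, and grows down a group as new shells are added.
These span different periods and groups, so the two trends combine.
Cl > F: Cl sits below F in group 17, so the down-group effect alone puts Cl larger.
Se > Cl: relative to Cl, both the across-period and down-group shifts push Se's atomic radius up.
Na > Se: the two effects oppose for this pair; the across-period effect wins (155 vs 116 pm).
Tabulated atomic radius (pm): F 64, Na 155, Cl 99, Se 116.
So from smallest to largest: F < Cl < Se < Na.

F < Cl < Se < Na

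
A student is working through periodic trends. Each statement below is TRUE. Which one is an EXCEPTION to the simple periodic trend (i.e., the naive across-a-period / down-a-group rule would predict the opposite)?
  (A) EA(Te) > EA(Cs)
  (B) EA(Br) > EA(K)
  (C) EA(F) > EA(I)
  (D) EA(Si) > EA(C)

(D)

The general trend: electron affinity increases across a period and decreases down a group.
(A) Te (period 5, group 16) vs Cs (period 6, group 1): the stated order agrees with the simple trend.
(B) Br (period 4, group 17) vs K (period 4, group 1): the stated order agrees with the simple trend.
(C) F (period 2, group 17) vs I (period 5, group 17): the stated order agrees with the simple trend.
(D) Si (period 3, group 14) vs C (period 2, group 14): the stated order contradicts the simple trend.
The exception is (D): Si's larger, more diffuse 3p orbitals accept an added electron slightly more readily than C's compact 2p.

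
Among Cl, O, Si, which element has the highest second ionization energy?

O

The second ionization energy removes an electron from the +1 ion. For each element: Cl⁺ still has 6 valence electrons; O⁺ still has 5 valence electrons; Si⁺ still has 3 valence electrons.
All are still removing valence electrons, so compare the +1 ions as you would atoms: IE_2 generally rises across a period (higher Z_eff) and falls down a group (larger shell), subject to the usual subshell exceptions.
Valence configurations: Cl⁺ [Ne]3s²3p⁴, O⁺ [He]2s²2p³, Si⁺ [Ne]3s²3p¹.
Tabulated IE_2 (kJ/mol): Cl 2298, O 3388, Si 1577.
Hence IE_2: Si < Cl < O.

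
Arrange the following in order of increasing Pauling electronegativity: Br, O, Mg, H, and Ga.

H is in period 1, group 1; O is in period 2, group 16; Mg is in period 3, group 2; Ga is in period 4, group 13; Br is in period 4, group 17.
Electronegativity increases across a period and decreases down a group, tracking effective nuclear charge and atomic size.
Neither a single period nor a single group — weigh both effects.
Ga > Mg: the two effects oppose for this pair; the across-period effect wins (1.81 vs 1.31).
H > Ga: period and group pull opposite ways; the down-group shift dominates (2.20 vs 1.81).
Br > H: the two effects oppose for this pair; the across-period effect wins (2.96 vs 2.20).
O > Br: the two effects oppose for this pair; the down-group effect wins (3.44 vs 2.96).
Tabulated electronegativity (Pauling): H 2.20, O 3.44, Mg 1.31, Ga 1.81, Br 2.96.
So from lowest to highest: Mg < Ga < H < Br < O.

Mg < Ga < H < Br < O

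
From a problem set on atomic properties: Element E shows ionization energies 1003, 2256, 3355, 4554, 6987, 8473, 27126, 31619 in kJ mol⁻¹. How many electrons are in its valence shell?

6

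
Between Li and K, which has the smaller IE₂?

The second ionization energy removes an electron from the +1 ion. For each element: Li⁺ is the bare [He] core; K⁺ is the bare [Ar] core.
All of these are removing an electron from a noble-gas core or deeper; the smaller core (lower principal quantum number) is held far more tightly, and within a period the higher nuclear charge binds the same core more tightly.
The numbers (kJ/mol): Li 7298, K 3052.
So the second ionization energies run K < Li.

K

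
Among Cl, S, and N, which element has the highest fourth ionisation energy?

N

Consider each +3 ion: Cl³⁺ still has 4 valence electrons; S³⁺ still has 3 valence electrons; N³⁺ still has 2 valence electrons.
All are still removing valence electrons, so compare the +3 ions as you would atoms: IE_4 generally rises across a period (higher Z_eff) and falls down a group (larger shell), subject to the usual subshell exceptions.
Valence configurations: Cl³⁺ [Ne]3s²3p², S³⁺ [Ne]3s²3p¹, N³⁺ [He]2s².
The numbers (kJ/mol): Cl 5159, S 4556, N 7475.
Hence IE_4: S < Cl < N.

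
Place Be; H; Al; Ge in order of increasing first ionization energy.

First ionization energy rises across a period (greater Z_eff holds electrons more tightly) and falls down a group (valence electrons are farther from the nucleus).
A diagonal step moves right (one effect) and down (the opposite effect) at once.
Ge > Al: the two effects oppose for this pair; the across-period effect wins (762 vs 578 kJ/mol).
Be > Ge: period and group pull opposite ways; the down-group shift dominates (900 vs 762 kJ/mol).
H > Be: the two effects oppose for this pair; the down-group effect wins (1312 vs 900 kJ/mol).
Tabulated first ionization energy (kJ/mol): H 1312, Be 900, Al 578, Ge 762.
So from lowest to highest: Al < Ge < Be < H.

Al < Ge < Be < H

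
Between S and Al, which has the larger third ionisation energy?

S

After 2 electrons have been removed, what remains? S²⁺ still has 4 valence electrons; Al²⁺ still has 1 valence electron.
All are still removing valence electrons, so compare the +2 ions as you would atoms: IE_3 generally rises across a period (higher Z_eff) and falls down a group (larger shell), subject to the usual subshell exceptions.
Valence configurations: S²⁺ [Ne]3s²3p², Al²⁺ [Ne]3s¹.
The numbers (kJ/mol): S 3357, Al 2745.
Hence IE_3: Al < S.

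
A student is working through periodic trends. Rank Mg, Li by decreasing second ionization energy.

Consider each +1 ion: Mg⁺ still has 1 valence electron; Li⁺ is the bare [He] core.
Breaking into a closed-shell core is much more expensive than removing a leftover valence electron — Li has the largest IE_2 here.
The numbers (kJ/mol): Mg 1451, Li 7298.
Overall IE_2 order: Mg < Li.

Li, Mg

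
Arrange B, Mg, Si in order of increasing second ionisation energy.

The second ionization energy removes an electron from the +1 ion. For each element: B⁺ still has 2 valence electrons; Mg⁺ still has 1 valence electron; Si⁺ still has 3 valence electrons.
All are still removing valence electrons, so compare the +1 ions as you would atoms: IE_2 generally rises across a period (higher Z_eff) and falls down a group (larger shell), subject to the usual subshell exceptions.
Valence configurations: B⁺ [He]2s², Mg⁺ [Ne]3s¹, Si⁺ [Ne]3s²3p¹.
Tabulated IE_2 (kJ/mol): B 2427, Mg 1451, Si 1577.
Putting it together, IE_2: Mg < Si < B.

Mg < Si < B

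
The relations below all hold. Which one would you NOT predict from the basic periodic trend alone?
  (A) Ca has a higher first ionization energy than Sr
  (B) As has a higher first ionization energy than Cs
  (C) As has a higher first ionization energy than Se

The general trend: first ionization energy increases across a period and decreases down a group.
(A) Ca (period 4, group 2) vs Sr (period 5, group 2): the stated order agrees with the simple trend.
(B) As (period 4, group 15) vs Cs (period 6, group 1): the stated order agrees with the simple trend.
(C) As (period 4, group 15) vs Se (period 4, group 16): the stated order contradicts the simple trend.
The exception is (C): Se (4p⁴) ionizes more easily than half-filled As (4p³).

(C)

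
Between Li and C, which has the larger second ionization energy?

Consider each +1 ion: Li⁺ is the bare [He] core; C⁺ still has 3 valence electrons.
Pulling an electron out of a noble-gas core costs far more than removing a remaining valence electron, so Li sits at the high end of IE_2.
Tabulated IE_2 (kJ/mol): Li 7298, C 2353.
Hence IE_2: C < Li.

Li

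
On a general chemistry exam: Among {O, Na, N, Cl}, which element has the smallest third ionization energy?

Cl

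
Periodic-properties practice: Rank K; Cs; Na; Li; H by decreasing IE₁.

H > Li > Na > K > Cs

First ionization energy rises across a period (greater Z_eff holds electrons more tightly) and falls down a group (valence electrons are farther from the nucleus).
All are in group 1, so first ionization energy increases up the group.
So from highest to lowest: H > Li > Na > K > Cs.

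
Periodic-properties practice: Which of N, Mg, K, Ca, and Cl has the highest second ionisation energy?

IE_2 is the cost of taking one more electron from the +1 cation: N⁺ still has 4 valence electrons; Mg⁺ still has 1 valence electron; K⁺ is the bare [Ar] core; Ca⁺ still has 1 valence electron; Cl⁺ still has 6 valence electrons.
Breaking into a closed-shell core is much more expensive than removing a leftover valence electron — K has the largest IE_2 here.
Valence configurations: N⁺ [He]2s²2p², Mg⁺ [Ne]3s¹, Ca⁺ [Ar]4s¹, Cl⁺ [Ne]3s²3p⁴.
Approximate IE_2 values (kJ/mol): N 2856, Mg 1451, K 3052, Ca 1145, Cl 2298.
Putting it together, IE_2: Ca < Mg < Cl < N < K.

K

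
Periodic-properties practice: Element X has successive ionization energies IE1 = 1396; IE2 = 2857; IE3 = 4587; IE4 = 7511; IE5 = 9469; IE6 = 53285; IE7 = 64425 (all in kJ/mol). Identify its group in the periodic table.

Group 15

Look for the largest jump between consecutive ionization energies: IE6/IE5 ≈ 5.6, far larger than any earlier ratio.
That jump marks the point where a core electron is being removed. So the atom has 5 valence electrons.
A main-group element with 5 valence electrons is in group 15.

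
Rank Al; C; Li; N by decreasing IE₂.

Consider each +1 ion: Al⁺ still has 2 valence electrons; C⁺ still has 3 valence electrons; Li⁺ is the bare [He] core; N⁺ still has 4 valence electrons.
Pulling an electron out of a noble-gas core costs far more than removing a remaining valence electron, so Li sits at the high end of IE_2.
Valence configurations: Al⁺ [Ne]3s², C⁺ [He]2s²2p¹, N⁺ [He]2s²2p².
The numbers (kJ/mol): Al 1817, C 2353, Li 7298, N 2856.
Overall IE_2 order: Al < C < N < Li.

Li > N > C > Al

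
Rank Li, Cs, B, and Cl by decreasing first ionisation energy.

Li is in period 2, group 1; B is in period 2, group 13; Cl is in period 3, group 17; Cs is in period 6, group 1.
First ionization energy rises across a period (greater Z_eff holds electrons more tightly) and falls down a group (valence electrons are farther from the nucleus).
Neither a single period nor a single group — weigh both effects.
Li > Cs: they share group 1; the group trend gives Li the larger value.
B > Li: both are in period 2; the period trend gives B the larger value.
Cl > B: the two effects oppose for this pair; the across-period effect wins (1251 vs 801 kJ/mol).
For reference (kJ/mol): Li 520, B 801, Cl 1251, Cs 376.
So from highest to lowest: Cl > B > Li > Cs.

Cl > B > Li > Cs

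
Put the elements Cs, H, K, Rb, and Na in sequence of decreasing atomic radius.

Cs, Rb, K, Na, H

Moving right in a period, electrons are added to the same shell under a stronger nuclear pull, so atoms get smaller; moving down, a new shell is opened and atoms get larger.
All are in group 1, so atomic radius increases down the group.
So from largest to smallest: Cs > Rb > K > Na > H.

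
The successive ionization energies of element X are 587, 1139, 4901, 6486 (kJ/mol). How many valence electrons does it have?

2

Look for the largest jump between consecutive ionization energies: IE3/IE2 ≈ 4.3, far larger than any earlier ratio.
That jump marks the point where a core electron is being removed. So the atom has 2 valence electrons.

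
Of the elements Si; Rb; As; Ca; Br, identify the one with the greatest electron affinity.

Si is in period 3, group 14; Ca is in period 4, group 2; As is in period 4, group 15; Br is in period 4, group 17; Rb is in period 5, group 1.
Electron affinity generally becomes more exothermic across a period toward the halogens and less exothermic down a group.
Neither a single period nor a single group — weigh both effects.
Rb > Ca: this pair runs against the simple trend — see the exception note.
As > Rb: relative to Rb, both the across-period and down-group shifts push As's electron affinity up.
Si > As: period and group pull opposite ways; the down-group shift dominates (134 vs 78 kJ/mol).
Br > Si: the two effects oppose for this pair; the across-period effect wins (325 vs 134 kJ/mol).
Note the exception: Rb has a higher electron affinity than Ca, contrary to the simple trend — adding an electron to Ca (ns²) has to open a new, higher-energy np subshell, which is unfavourable.
Approximate values (kJ/mol): Si 134, Ca 2, As 78, Br 325, Rb 47.
The greatest electron affinity among these belongs to Br.

Br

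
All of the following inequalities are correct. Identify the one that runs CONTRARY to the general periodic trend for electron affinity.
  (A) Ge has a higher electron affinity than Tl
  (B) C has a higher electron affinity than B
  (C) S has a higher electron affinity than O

The general trend: electron affinity increases across a period and decreases down a group.
(A) Ge (period 4, group 14) vs Tl (period 6, group 13): the stated order agrees with the simple trend.
(B) C (period 2, group 14) vs B (period 2, group 13): the stated order agrees with the simple trend.
(C) S (period 3, group 16) vs O (period 2, group 16): the stated order contradicts the simple trend.
The exception is (C): the compact 2p subshell of O repels the added electron more than S's larger 3p does.

(C)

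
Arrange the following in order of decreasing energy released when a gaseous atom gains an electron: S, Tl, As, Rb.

S > As > Rb > Tl

S is in period 3, group 16; As is in period 4, group 15; Rb is in period 5, group 1; Tl is in period 6, group 13.
Adding an electron releases more energy for atoms nearer the top right (short of the noble gases).
Here both period and group differ, so the two effects have to be weighed against each other.
Rb > Tl: the two effects oppose for this pair; the down-group effect wins (47 vs 19 kJ/mol).
As > Rb: both effects reinforce here, so As is clearly the higher of the two.
S > As: relative to As, both the across-period and down-group shifts push S's electron affinity up.
For reference (kJ/mol): S 200, As 78, Rb 47, Tl 19.
So from highest to lowest: S > As > Rb > Tl.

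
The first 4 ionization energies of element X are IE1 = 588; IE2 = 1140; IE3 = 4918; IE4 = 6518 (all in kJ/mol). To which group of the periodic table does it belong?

Group 2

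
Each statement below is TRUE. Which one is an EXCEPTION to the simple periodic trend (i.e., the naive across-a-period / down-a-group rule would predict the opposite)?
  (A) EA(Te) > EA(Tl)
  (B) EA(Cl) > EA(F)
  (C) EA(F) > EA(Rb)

The general trend: electron affinity increases across a period and decreases down a group.
(A) Te (period 5, group 16) vs Tl (period 6, group 13): the stated order agrees with the simple trend.
(B) Cl (period 3, group 17) vs F (period 2, group 17): the stated order contradicts the simple trend.
(C) F (period 2, group 17) vs Rb (period 5, group 1): the stated order agrees with the simple trend.
The exception is (B): F's small 2p subshell makes the incoming electron feel strong e⁻–e⁻ repulsion, so Cl actually releases more energy on gaining an electron.

(B)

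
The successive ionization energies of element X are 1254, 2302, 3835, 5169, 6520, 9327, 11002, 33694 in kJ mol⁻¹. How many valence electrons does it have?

Look for the largest jump between consecutive ionization energies: IE8/IE7 ≈ 3.1, far larger than any earlier ratio.
That jump marks the point where a core electron is being removed. So the atom has 7 valence electrons.

7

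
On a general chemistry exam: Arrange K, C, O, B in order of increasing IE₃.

Consider each +2 ion: K²⁺ is already 1 electron into the core; C²⁺ still has 2 valence electrons; O²⁺ still has 4 valence electrons; B²⁺ still has 1 valence electron.
Usually core removal costs more than valence removal, but here the competition is close: a tightly held n=2 valence electron can cost more to remove than an n=3 core electron, so the actual values have to decide it.
Valence configurations: C²⁺ [He]2s², O²⁺ [He]2s²2p², B²⁺ [He]2s¹.
Approximate IE_3 values (kJ/mol): K 4420, C 4620, O 5300, B 3660.
Putting it together, IE_3: B < K < C < O.

B < K < C < O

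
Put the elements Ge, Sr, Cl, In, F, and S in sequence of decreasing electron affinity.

F is in period 2, group 17; S is in period 3, group 16; Cl is in period 3, group 17; Ge is in period 4, group 14; Sr is in period 5, group 2; In is in period 5, group 13.
EA tends to increase across a period and decrease down a group, though the pattern is less regular than for IE or radius.
Neither a single period nor a single group — weigh both effects.
In > Sr: In lies to the right of Sr in period 5, so the across-period effect alone puts In higher.
Ge > In: both effects reinforce here, so Ge is clearly the higher of the two.
S > Ge: relative to Ge, both the across-period and down-group shifts push S's electron affinity up.
F > S: relative to S, both the across-period and down-group shifts push F's electron affinity up.
Cl > F: this pair runs against the simple trend — see the exception note.
Note the exception: Cl has a higher electron affinity than F, contrary to the simple trend — F's small 2p subshell makes the incoming electron feel strong e⁻–e⁻ repulsion, so Cl actually releases more energy on gaining an electron.
For reference (kJ/mol): F 328, S 200, Cl 349, Ge 119, Sr 5, In 29.
So from highest to lowest: Cl > F > S > Ge > In > Sr.

Cl > F > S > Ge > In > Sr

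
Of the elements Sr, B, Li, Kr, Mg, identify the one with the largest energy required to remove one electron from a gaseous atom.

Li is in period 2, group 1; B is in period 2, group 13; Mg is in period 3, group 2; Kr is in period 4, group 18; Sr is in period 5, group 2.
Across a period the outer electron is held more tightly (higher IE₁); down a group it sits in a higher shell, more shielded, and comes off more easily.
Neither a single period nor a single group — weigh both effects.
Sr > Li: the two effects oppose for this pair; the across-period effect wins (550 vs 520 kJ/mol).
Mg > Sr: they share group 2; the group trend gives Mg the larger value.
B > Mg: relative to Mg, both the across-period and down-group shifts push B's first ionization energy up.
Kr > B: period and group pull opposite ways; the across-period shift dominates (1351 vs 801 kJ/mol).
Tabulated first ionization energy (kJ/mol): Li 520, B 801, Mg 738, Kr 1351, Sr 550.
The largest energy required to remove one electron from a gaseous atom among these belongs to Kr.

Kr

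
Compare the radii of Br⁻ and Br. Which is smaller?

Forming Br⁻ adds 1 electron to Br. More electron–electron repulsion in the same shell, with unchanged nuclear charge, lets the cloud expand.
An anion is larger than its parent atom: Br⁻ > Br.

Br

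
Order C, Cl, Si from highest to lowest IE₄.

The fourth ionization energy removes an electron from the +3 ion. For each element: C³⁺ still has 1 valence electron; Cl³⁺ still has 4 valence electrons; Si³⁺ still has 1 valence electron.
All are still removing valence electrons, so compare the +3 ions as you would atoms: IE_4 generally rises across a period (higher Z_eff) and falls down a group (larger shell), subject to the usual subshell exceptions.
Valence configurations: C³⁺ [He]2s¹, Cl³⁺ [Ne]3s²3p², Si³⁺ [Ne]3s¹.
Approximate IE_4 values (kJ/mol): C 6223, Cl 5159, Si 4356.
Hence IE_4: Si < Cl < C.

C, Cl, Si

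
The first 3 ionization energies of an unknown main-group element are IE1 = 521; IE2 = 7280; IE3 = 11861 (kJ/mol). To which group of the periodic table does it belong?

Group 1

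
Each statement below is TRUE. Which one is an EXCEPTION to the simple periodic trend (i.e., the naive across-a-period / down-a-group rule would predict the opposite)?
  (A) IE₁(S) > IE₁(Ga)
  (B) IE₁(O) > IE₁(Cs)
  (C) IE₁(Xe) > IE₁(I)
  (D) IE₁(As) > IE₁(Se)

The general trend: first ionization energy increases across a period and decreases down a group.
(A) S (period 3, group 16) vs Ga (period 4, group 13): the stated order agrees with the simple trend.
(B) O (period 2, group 16) vs Cs (period 6, group 1): the stated order agrees with the simple trend.
(C) Xe (period 5, group 18) vs I (period 5, group 17): the stated order agrees with the simple trend.
(D) As (period 4, group 15) vs Se (period 4, group 16): the stated order contradicts the simple trend.
The exception is (D): Se (4p⁴) ionizes more easily than half-filled As (4p³).

(D)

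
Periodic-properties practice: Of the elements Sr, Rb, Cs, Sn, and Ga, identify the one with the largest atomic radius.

Ga is in period 4, group 13; Rb is in period 5, group 1; Sr is in period 5, group 2; Sn is in period 5, group 14; Cs is in period 6, group 1.
Radius decreases left→right (rising Z_eff, same n) and increases top→bottom (higher n).
These span different periods and groups, so the two trends combine.
Sn > Ga: the two effects oppose for this pair; the down-group effect wins (140 vs 124 pm).
Sr > Sn: Sr lies to the left of Sn in period 5, so the across-period effect alone puts Sr larger.
Rb > Sr: Rb lies to the left of Sr in period 5, so the across-period effect alone puts Rb larger.
Cs > Rb: they share group 1; the group trend gives Cs the larger value.
For reference (pm): Ga 124, Rb 210, Sr 185, Sn 140, Cs 232.
The largest atomic radius among these belongs to Cs.

Cs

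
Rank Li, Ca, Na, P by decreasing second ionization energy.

The second ionization energy removes an electron from the +1 ion. For each element: Li⁺ is the bare [He] core; Ca⁺ still has 1 valence electron; Na⁺ is the bare [Ne] core; P⁺ still has 4 valence electrons.
Pulling an electron out of a noble-gas core costs far more than removing a remaining valence electron, so Na and Li sit at the high end of IE_2.
Valence configurations: Ca⁺ [Ar]4s¹, P⁺ [Ne]3s²3p².
The numbers (kJ/mol): Li 7298, Ca 1145, Na 4562, P 1907.
Overall IE_2 order: Ca < P < Na < Li.

Li > Na > P > Ca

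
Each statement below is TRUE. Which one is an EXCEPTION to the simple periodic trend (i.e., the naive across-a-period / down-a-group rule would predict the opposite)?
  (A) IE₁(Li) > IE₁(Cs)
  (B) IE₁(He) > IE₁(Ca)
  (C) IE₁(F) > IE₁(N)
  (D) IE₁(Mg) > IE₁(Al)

(D)

The general trend: first ionisation energy increases across a period and decreases down a group.
(A) Li (period 2, group 1) vs Cs (period 6, group 1): the stated order agrees with the simple trend.
(B) He (period 1, group 18) vs Ca (period 4, group 2): the stated order agrees with the simple trend.
(C) F (period 2, group 17) vs N (period 2, group 15): the stated order agrees with the simple trend.
(D) Mg (period 3, group 2) vs Al (period 3, group 13): the stated order contradicts the simple trend.
The exception is (D): Al's single 3p electron is easier to remove than one from Mg's filled 3s².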